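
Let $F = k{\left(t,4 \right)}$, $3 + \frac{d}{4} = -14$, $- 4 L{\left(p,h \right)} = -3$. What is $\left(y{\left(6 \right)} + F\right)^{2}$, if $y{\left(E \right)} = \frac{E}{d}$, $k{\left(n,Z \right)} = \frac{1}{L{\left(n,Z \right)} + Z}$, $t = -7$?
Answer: $\frac{6241}{417316} \approx 0.014955$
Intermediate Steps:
$L{\left(p,h \right)} = \frac{3}{4}$ ($L{\left(p,h \right)} = \left(- \frac{1}{4}\right) \left(-3\right) = \frac{3}{4}$)
$d = -68$ ($d = -12 + 4 \left(-14\right) = -12 - 56 = -68$)
$k{\left(n,Z \right)} = \frac{1}{\frac{3}{4} + Z}$
$F = \frac{4}{19}$ ($F = \frac{4}{3 + 4 \cdot 4} = \frac{4}{3 + 16} = \frac{4}{19} \approx 0.21053$)
$y{\left(E \right)} = - \frac{E}{68}$ ($y{\left(E \right)} = \frac{E}{-68} = E \left(- \frac{1}{68}\right) = - \frac{E}{68}$)
$\left(y{\left(6 \right)} + F\right)^{2} = \left(\left(- \frac{1}{68}\right) 6 + \frac{4}{19}\right)^{2} = \left(- \frac{3}{34} + \frac{4}{19}\right)^{2} = \left(\frac{79}{646}\right)^{2} = \frac{6241}{417316}$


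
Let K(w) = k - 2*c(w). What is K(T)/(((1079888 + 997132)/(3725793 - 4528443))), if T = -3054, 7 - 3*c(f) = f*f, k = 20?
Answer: -249542252945/103851 ≈ -2.4029e+6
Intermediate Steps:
c(f) = 7/3 - f**2/3 (c(f) = 7/3 - f*f/3 = 7/3 - f**2/3)
K(w) = 46/3 + 2*w**2/3 (K(w) = 20 - 2*(7/3 - w**2/3) = 20 + (-14/3 + 2*w**2/3) = 46/3 + 2*w**2/3)
K(T)/(((1079888 + 997132)/(3725793 - 4528443))) = (46/3 + (2/3)*(-3054)**2)/(((1079888 + 997132)/(3725793 - 4528443))) = (46/3 + (2/3)*9326916)/((2077020/(-802650))) = (46/3 + 6217944)/((2077020*(-1/802650))) = 18653878/(3*(-69234/26755)) = (18653878/3)*(-26755/69234) = -249542252945/103851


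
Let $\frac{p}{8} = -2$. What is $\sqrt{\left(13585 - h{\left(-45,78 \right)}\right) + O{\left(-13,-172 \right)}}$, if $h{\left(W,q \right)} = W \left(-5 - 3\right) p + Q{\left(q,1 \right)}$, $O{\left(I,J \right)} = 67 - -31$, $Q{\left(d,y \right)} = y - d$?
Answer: $8 \sqrt{305} \approx 139.71$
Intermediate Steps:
$p = -16$ ($p = 8 \left(-2\right) = -16$)
$O{\left(I,J \right)} = 98$ ($O{\left(I,J \right)} = 67 + 31 = 98$)
$h{\left(W,q \right)} = 1 - q + 128 W$ ($h{\left(W,q \right)} = W \left(-5 - 3\right) \left(-16\right) - \left(-1 + q\right) = W \left(-8\right) \left(-16\right) - \left(-1 + q\right) = - 8 W \left(-16\right) - \left(-1 + q\right) = 128 W - \left(-1 + q\right) = 1 - q + 128 W$)
$\sqrt{\left(13585 - h{\left(-45,78 \right)}\right) + O{\left(-13,-172 \right)}} = \sqrt{\left(13585 - \left(1 - 78 + 128 \left(-45\right)\right)\right) + 98} = \sqrt{\left(13585 - \left(1 - 78 - 5760\right)\right) + 98} = \sqrt{\left(13585 - -5837\right) + 98} = \sqrt{\left(13585 + 5837\right) + 98} = \sqrt{19422 + 98} = \sqrt{19520} = 8 \sqrt{305}$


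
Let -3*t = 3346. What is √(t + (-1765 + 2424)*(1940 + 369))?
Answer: √13684641/3 ≈ 1233.1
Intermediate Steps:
t = -3346/3 (t = -⅓*3346 = -3346/3 ≈ -1115.3)
√(t + (-1765 + 2424)*(1940 + 369)) = √(-3346/3 + (-1765 + 2424)*(1940 + 369)) = √(-3346/3 + 659*2309) = √(-3346/3 + 1521631) = √(4561547/3) = √13684641/3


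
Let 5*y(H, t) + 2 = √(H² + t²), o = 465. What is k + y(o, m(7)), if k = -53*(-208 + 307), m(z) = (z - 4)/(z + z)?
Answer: -26237/5 + 3*√4708901/70 ≈ -5154.4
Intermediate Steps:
m(z) = (-4 + z)/(2*z) (m(z) = (-4 + z)/((2*z)) = (-4 + z)*(1/(2*z)) = (-4 + z)/(2*z))
k = -5247 (k = -53*99 = -5247)
y(H, t) = -⅖ + √(H² + t²)/5
k + y(o, m(7)) = -5247 + (-⅖ + √(465² + ((½)*(-4 + 7)/7)²)/5) = -5247 + (-⅖ + √(216225 + ((½)*(⅐)*3)²)/5) = -5247 + (-⅖ + √(216225 + (3/14)²)/5) = -5247 + (-⅖ + √(216225 + 9/196)/5) = -5247 + (-⅖ + √(42380109/196)/5) = -5247 + (-⅖ + (3*√4708901/14)/5) = -5247 + (-⅖ + 3*√4708901/70) = -26237/5 + 3*√4708901/70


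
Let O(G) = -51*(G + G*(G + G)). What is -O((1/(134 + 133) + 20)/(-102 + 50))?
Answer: -145365997/32127576 ≈ -4.5247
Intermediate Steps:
O(G) = -102*G² - 51*G (O(G) = -51*(G + G*(2*G)) = -51*(G + 2*G²) = -102*G² - 51*G)
-O((1/(134 + 133) + 20)/(-102 + 50)) = -(-51)*(1/(134 + 133) + 20)/(-102 + 50)*(1 + 2*((1/(134 + 133) + 20)/(-102 + 50))) = -(-51)*(1/267 + 20)/(-52)*(1 + 2*((1/267 + 20)/(-52))) = -(-51)*(1/267 + 20)*(-1/52)*(1 + 2*((1/267 + 20)*(-1/52))) = -(-51)*(5341/267)*(-1/52)*(1 + 2*((5341/267)*(-1/52))) = -(-51)*(-5341)*(1 + 2*(-5341/13884))/13884 = -(-51)*(-5341)*(1 - 5341/6942)/13884 = -(-51)*(-5341)*1601/(13884*6942) = -1*145365997/32127576 = -145365997/32127576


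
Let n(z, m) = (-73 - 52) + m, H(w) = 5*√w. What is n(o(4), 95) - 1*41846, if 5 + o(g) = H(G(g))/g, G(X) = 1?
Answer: -41876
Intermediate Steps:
o(g) = -5 + 5/g (o(g) = -5 + (5*√1)/g = -5 + (5*1)/g = -5 + 5/g)
n(z, m) = -125 + m
n(o(4), 95) - 1*41846 = (-125 + 95) - 1*41846 = -30 - 41846 = -41876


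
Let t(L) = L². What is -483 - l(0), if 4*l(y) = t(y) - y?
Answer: -483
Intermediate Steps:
l(y) = -y/4 + y²/4 (l(y) = (y² - y)/4 = -y/4 + y²/4)
-483 - l(0) = -483 - 0*(-1 + 0)/4 = -483 - 0*(-1)/4 = -483 - 1*0 = -483 + 0 = -483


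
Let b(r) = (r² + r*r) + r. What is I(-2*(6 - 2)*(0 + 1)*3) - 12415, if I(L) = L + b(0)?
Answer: -12439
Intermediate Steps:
b(r) = r + 2*r² (b(r) = (r² + r²) + r = 2*r² + r = r + 2*r²)
I(L) = L (I(L) = L + 0*(1 + 2*0) = L + 0*(1 + 0) = L + 0*1 = L + 0 = L)
I(-2*(6 - 2)*(0 + 1)*3) - 12415 = -2*(6 - 2)*(0 + 1)*3 - 12415 = -8*3 - 12415 = -24 - 12415 = -12439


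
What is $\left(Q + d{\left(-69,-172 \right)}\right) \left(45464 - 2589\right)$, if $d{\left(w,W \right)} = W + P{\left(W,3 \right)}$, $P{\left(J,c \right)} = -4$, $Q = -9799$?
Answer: $-427678125$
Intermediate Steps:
$d{\left(w,W \right)} = -4 + W$ ($d{\left(w,W \right)} = W - 4 = -4 + W$)
$\left(Q + d{\left(-69,-172 \right)}\right) \left(45464 - 2589\right) = \left(-9799 - 176\right) \left(45464 - 2589\right) = \left(-9799 - 176\right) 42875 = \left(-9975\right) 42875 = -427678125$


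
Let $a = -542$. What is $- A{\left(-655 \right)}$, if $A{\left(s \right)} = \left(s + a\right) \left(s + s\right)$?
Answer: $-1568070$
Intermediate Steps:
$A{\left(s \right)} = 2 s \left(-542 + s\right)$ ($A{\left(s \right)} = \left(s - 542\right) \left(s + s\right) = \left(-542 + s\right) 2 s = 2 s \left(-542 + s\right)$)
$- A{\left(-655 \right)} = - 2 \left(-655\right) \left(-542 - 655\right) = - 2 \left(-655\right) \left(-1197\right) = \left(-1\right) 1568070 = -1568070$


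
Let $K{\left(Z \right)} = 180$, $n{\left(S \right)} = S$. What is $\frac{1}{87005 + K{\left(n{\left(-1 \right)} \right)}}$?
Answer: $\frac{1}{87185} \approx 1.147 \cdot 10^{-5}$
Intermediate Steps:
$\frac{1}{87005 + K{\left(n{\left(-1 \right)} \right)}} = \frac{1}{87005 + 180} = \frac{1}{87185}$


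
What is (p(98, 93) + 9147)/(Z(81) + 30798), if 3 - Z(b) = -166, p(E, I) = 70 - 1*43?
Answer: 9174/30967 ≈ 0.29625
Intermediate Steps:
p(E, I) = 27 (p(E, I) = 70 - 43 = 27)
Z(b) = 169 (Z(b) = 3 - 1*(-166) = 3 + 166 = 169)
(p(98, 93) + 9147)/(Z(81) + 30798) = (27 + 9147)/(169 + 30798) = 9174/30967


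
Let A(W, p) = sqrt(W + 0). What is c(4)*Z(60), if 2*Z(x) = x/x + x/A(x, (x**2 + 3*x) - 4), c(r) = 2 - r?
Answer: -1 - 2*sqrt(15) ≈ -8.7460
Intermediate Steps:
A(W, p) = sqrt(W)
Z(x) = 1/2 + sqrt(x)/2 (Z(x) = (x/x + x/(sqrt(x)))/2 = (1 + x/sqrt(x))/2 = (1 + sqrt(x))/2 = 1/2 + sqrt(x)/2)
c(4)*Z(60) = (2 - 1*4)*(1/2 + sqrt(60)/2) = (2 - 4)*(1/2 + (2*sqrt(15))/2) = -2*(1/2 + sqrt(15)) = -1 - 2*sqrt(15)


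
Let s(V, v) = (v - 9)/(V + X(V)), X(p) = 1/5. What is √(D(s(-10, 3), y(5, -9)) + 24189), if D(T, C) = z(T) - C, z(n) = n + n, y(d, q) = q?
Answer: √1185762/7 ≈ 155.56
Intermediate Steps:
X(p) = ⅕ (X(p) = 1*(⅕) = ⅕)
z(n) = 2*n
s(V, v) = (-9 + v)/(⅕ + V) (s(V, v) = (v - 9)/(V + ⅕) = (-9 + v)/(⅕ + V))
D(T, C) = -C + 2*T (D(T, C) = 2*T - C = -C + 2*T)
√(D(s(-10, 3), y(5, -9)) + 24189) = √((-1*(-9) + 2*(5*(-9 + 3)/(1 + 5*(-10)))) + 24189) = √((9 + 2*(5*(-6)/(1 - 50))) + 24189) = √((9 + 2*(5*(-6)/(-49))) + 24189) = √((9 + 2*(5*(-1/49)*(-6))) + 24189) = √((9 + 2*(30/49)) + 24189) = √((9 + 60/49) + 24189) = √(501/49 + 24189) = √(1185762/49) = √1185762/7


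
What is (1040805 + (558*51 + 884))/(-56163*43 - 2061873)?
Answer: -1070147/4476882 ≈ -0.23904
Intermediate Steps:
(1040805 + (558*51 + 884))/(-56163*43 - 2061873) = (1040805 + (28458 + 884))/(-2415009 - 2061873) = (1040805 + 29342)/(-4476882) = 1070147*(-1/4476882) = -1070147/4476882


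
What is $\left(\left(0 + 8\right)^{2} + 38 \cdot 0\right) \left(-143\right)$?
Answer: $-9152$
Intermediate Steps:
$\left(\left(0 + 8\right)^{2} + 38 \cdot 0\right) \left(-143\right) = \left(8^{2} + 0\right) \left(-143\right) = \left(64 + 0\right) \left(-143\right) = 64 \left(-143\right) = -9152$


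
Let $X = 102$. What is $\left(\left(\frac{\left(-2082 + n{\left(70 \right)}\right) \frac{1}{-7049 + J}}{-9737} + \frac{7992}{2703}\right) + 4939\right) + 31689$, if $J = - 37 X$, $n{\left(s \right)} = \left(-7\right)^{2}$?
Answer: $\frac{32505893122237}{887388593} \approx 36631.0$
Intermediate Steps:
$n{\left(s \right)} = 49$
$J = -3774$ ($J = \left(-37\right) 102 = -3774$)
$\left(\left(\frac{\left(-2082 + n{\left(70 \right)}\right) \frac{1}{-7049 + J}}{-9737} + \frac{7992}{2703}\right) + 4939\right) + 31689 = \left(\left(\frac{\left(-2082 + 49\right) \frac{1}{-7049 - 3774}}{-9737} + \frac{7992}{2703}\right) + 4939\right) + 31689 = \left(\left(- \frac{2033}{-10823} \left(- \frac{1}{9737}\right) + 7992 \cdot \frac{1}{2703}\right) + 4939\right) + 31689 = \left(\left(\left(-2033\right) \left(- \frac{1}{10823}\right) \left(- \frac{1}{9737}\right) + \frac{2664}{901}\right) + 4939\right) + 31689 = \left(\left(\frac{2033}{10823} \left(- \frac{1}{9737}\right) + \frac{2664}{901}\right) + 4939\right) + 31689 = \left(\left(- \frac{19}{984893} + \frac{2664}{901}\right) + 4939\right) + 31689 = \left(\frac{2623737833}{887388593} + 4939\right) + 31689 = \frac{4385435998660}{887388593} + 31689 = \frac{32505893122237}{887388593}$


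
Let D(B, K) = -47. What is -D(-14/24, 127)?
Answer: 47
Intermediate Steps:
-D(-14/24, 127) = -1*(-47) = 47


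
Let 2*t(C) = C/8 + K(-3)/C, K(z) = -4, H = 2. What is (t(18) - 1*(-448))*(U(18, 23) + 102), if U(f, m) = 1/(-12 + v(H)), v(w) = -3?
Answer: 49431041/1080 ≈ 45770.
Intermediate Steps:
U(f, m) = -1/15 (U(f, m) = 1/(-12 - 3) = 1/(-15) = -1/15)
t(C) = -2/C + C/16 (t(C) = (C/8 - 4/C)/2 = (-4/C + C/8)/2 = -2/C + C/16)
(t(18) - 1*(-448))*(U(18, 23) + 102) = ((-2/18 + (1/16)*18) - 1*(-448))*(-1/15 + 102) = ((-2*1/18 + 9/8) + 448)*(1529/15) = ((-1/9 + 9/8) + 448)*(1529/15) = (73/72 + 448)*(1529/15) = (32329/72)*(1529/15) = 49431041/1080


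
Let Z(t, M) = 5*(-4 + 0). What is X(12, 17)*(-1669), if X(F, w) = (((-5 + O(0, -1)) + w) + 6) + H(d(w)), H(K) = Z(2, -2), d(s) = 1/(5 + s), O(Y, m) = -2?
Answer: 6676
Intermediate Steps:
Z(t, M) = -20 (Z(t, M) = 5*(-4) = -20)
H(K) = -20
X(F, w) = -21 + w (X(F, w) = (((-5 - 2) + w) + 6) - 20 = ((-7 + w) + 6) - 20 = (-1 + w) - 20 = -21 + w)
X(12, 17)*(-1669) = (-21 + 17)*(-1669) = -4*(-1669) = 6676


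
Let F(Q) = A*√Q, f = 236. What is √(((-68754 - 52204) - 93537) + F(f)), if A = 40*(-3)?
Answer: √(-214495 - 240*√59) ≈ 465.12*I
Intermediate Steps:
A = -120
F(Q) = -120*√Q
√(((-68754 - 52204) - 93537) + F(f)) = √(((-68754 - 52204) - 93537) - 240*√59) = √((-120958 - 93537) - 240*√59) = √(-214495 - 240*√59)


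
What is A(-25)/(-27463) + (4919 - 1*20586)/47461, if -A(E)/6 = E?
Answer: -437381971/1303421443 ≈ -0.33556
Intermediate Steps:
A(E) = -6*E
A(-25)/(-27463) + (4919 - 1*20586)/47461 = -6*(-25)/(-27463) + (4919 - 1*20586)/47461 = 150*(-1/27463) + (4919 - 20586)*(1/47461) = -150/27463 - 15667*1/47461 = -150/27463 - 15667/47461 = -437381971/1303421443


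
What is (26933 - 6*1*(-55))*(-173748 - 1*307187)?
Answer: -13111730905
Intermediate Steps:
(26933 - 6*1*(-55))*(-173748 - 1*307187) = (26933 - 6*(-55))*(-173748 - 307187) = (26933 + 330)*(-480935) = 27263*(-480935) = -13111730905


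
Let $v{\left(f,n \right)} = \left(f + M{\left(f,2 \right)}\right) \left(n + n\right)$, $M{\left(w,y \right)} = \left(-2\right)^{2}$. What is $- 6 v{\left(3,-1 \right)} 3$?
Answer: $252$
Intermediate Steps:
$M{\left(w,y \right)} = 4$
$v{\left(f,n \right)} = 2 n \left(4 + f\right)$ ($v{\left(f,n \right)} = \left(f + 4\right) \left(n + n\right) = \left(4 + f\right) 2 n = 2 n \left(4 + f\right)$)
$- 6 v{\left(3,-1 \right)} 3 = - 6 \cdot 2 \left(-1\right) \left(4 + 3\right) 3 = - 6 \cdot 2 \left(-1\right) 7 \cdot 3 = \left(-6\right) \left(-14\right) 3 = 84 \cdot 3 = 252$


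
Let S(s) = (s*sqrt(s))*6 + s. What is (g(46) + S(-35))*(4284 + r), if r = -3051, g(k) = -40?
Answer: -92475 - 258930*I*sqrt(35) ≈ -92475.0 - 1.5319e+6*I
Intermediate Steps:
S(s) = s + 6*s**(3/2) (S(s) = s**(3/2)*6 + s = 6*s**(3/2) + s = s + 6*s**(3/2))
(g(46) + S(-35))*(4284 + r) = (-40 + (-35 + 6*(-35)**(3/2)))*(4284 - 3051) = (-40 + (-35 + 6*(-35*I*sqrt(35))))*1233 = (-40 + (-35 - 210*I*sqrt(35)))*1233 = (-75 - 210*I*sqrt(35))*1233 = -92475 - 258930*I*sqrt(35)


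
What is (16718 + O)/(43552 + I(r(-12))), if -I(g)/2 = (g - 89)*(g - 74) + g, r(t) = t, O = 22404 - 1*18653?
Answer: 20469/26204 ≈ 0.78114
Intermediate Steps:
O = 3751 (O = 22404 - 18653 = 3751)
I(g) = -2*g - 2*(-89 + g)*(-74 + g) (I(g) = -2*((g - 89)*(g - 74) + g) = -2*((-89 + g)*(-74 + g) + g) = -2*(g + (-89 + g)*(-74 + g)) = -2*g - 2*(-89 + g)*(-74 + g))
(16718 + O)/(43552 + I(r(-12))) = (16718 + 3751)/(43552 + (-13172 - 2*(-12)² + 324*(-12))) = 20469/(43552 + (-13172 - 2*144 - 3888)) = 20469/(43552 + (-13172 - 288 - 3888)) = 20469/(43552 - 17348) = 20469/26204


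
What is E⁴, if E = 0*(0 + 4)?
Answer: 0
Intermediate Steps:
E = 0 (E = 0*4 = 0)
E⁴ = 0⁴ = 0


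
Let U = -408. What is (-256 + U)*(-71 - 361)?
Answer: 286848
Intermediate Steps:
(-256 + U)*(-71 - 361) = (-256 - 408)*(-71 - 361) = -664*(-432) = 286848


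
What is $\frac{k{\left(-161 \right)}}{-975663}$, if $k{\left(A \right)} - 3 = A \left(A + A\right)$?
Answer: $- \frac{51845}{975663} \approx -0.053138$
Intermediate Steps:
$k{\left(A \right)} = 3 + 2 A^{2}$ ($k{\left(A \right)} = 3 + A \left(A + A\right) = 3 + A 2 A = 3 + 2 A^{2}$)
$\frac{k{\left(-161 \right)}}{-975663} = \frac{3 + 2 \left(-161\right)^{2}}{-975663} = \left(3 + 2 \cdot 25921\right) \left(- \frac{1}{975663}\right) = \left(3 + 51842\right) \left(- \frac{1}{975663}\right) = 51845 \left(- \frac{1}{975663}\right) = - \frac{51845}{975663}$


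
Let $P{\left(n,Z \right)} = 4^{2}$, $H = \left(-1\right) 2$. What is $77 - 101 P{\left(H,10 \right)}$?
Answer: $-1539$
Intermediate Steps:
$H = -2$
$P{\left(n,Z \right)} = 16$
$77 - 101 P{\left(H,10 \right)} = 77 - 1616 = -1539$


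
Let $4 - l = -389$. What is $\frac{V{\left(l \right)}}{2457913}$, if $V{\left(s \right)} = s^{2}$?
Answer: $\frac{154449}{2457913} \approx 0.062837$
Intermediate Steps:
$l = 393$ ($l = 4 - -389 = 4 + 389 = 393$)
$\frac{V{\left(l \right)}}{2457913} = \frac{393^{2}}{2457913} = 154449 \cdot \frac{1}{2457913} = \frac{154449}{2457913}$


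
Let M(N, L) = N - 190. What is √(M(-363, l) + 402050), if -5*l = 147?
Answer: √401497 ≈ 633.64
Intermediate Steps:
l = -147/5 (l = -⅕*147 = -147/5 ≈ -29.400)
M(N, L) = -190 + N
√(M(-363, l) + 402050) = √((-190 - 363) + 402050) = √(-553 + 402050) = √401497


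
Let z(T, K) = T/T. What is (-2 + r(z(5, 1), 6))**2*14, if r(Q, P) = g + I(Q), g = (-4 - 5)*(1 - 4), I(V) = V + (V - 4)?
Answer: 7406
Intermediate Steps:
I(V) = -4 + 2*V (I(V) = V + (-4 + V) = -4 + 2*V)
z(T, K) = 1
g = 27 (g = -9*(-3) = 27)
r(Q, P) = 23 + 2*Q (r(Q, P) = 27 + (-4 + 2*Q) = 23 + 2*Q)
(-2 + r(z(5, 1), 6))**2*14 = (-2 + (23 + 2*1))**2*14 = (-2 + (23 + 2))**2*14 = (-2 + 25)**2*14 = 23**2*14 = 529*14 = 7406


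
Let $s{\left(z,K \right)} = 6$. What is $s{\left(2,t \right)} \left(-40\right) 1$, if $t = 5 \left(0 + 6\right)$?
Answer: $-240$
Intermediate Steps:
$t = 30$ ($t = 5 \cdot 6 = 30$)
$s{\left(2,t \right)} \left(-40\right) 1 = 6 \left(-40\right) 1 = \left(-240\right) 1 = -240$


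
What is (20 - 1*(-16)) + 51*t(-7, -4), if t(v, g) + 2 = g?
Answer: -270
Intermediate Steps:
t(v, g) = -2 + g
(20 - 1*(-16)) + 51*t(-7, -4) = (20 - 1*(-16)) + 51*(-2 - 4) = (20 + 16) + 51*(-6) = 36 - 306 = -270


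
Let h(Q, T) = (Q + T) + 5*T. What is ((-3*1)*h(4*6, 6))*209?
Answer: -37620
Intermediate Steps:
h(Q, T) = Q + 6*T
((-3*1)*h(4*6, 6))*209 = ((-3*1)*(4*6 + 6*6))*209 = -3*(24 + 36)*209 = -3*60*209 = -180*209 = -37620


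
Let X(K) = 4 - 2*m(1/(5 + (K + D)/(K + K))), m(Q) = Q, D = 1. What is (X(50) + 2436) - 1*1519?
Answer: 507271/551 ≈ 920.64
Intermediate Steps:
X(K) = 4 - 2/(5 + (1 + K)/(2*K)) (X(K) = 4 - 2/(5 + (K + 1)/(K + K)) = 4 - 2/(5 + (1 + K)/((2*K))) = 4 - 2/(5 + (1 + K)*(1/(2*K))) = 4 - 2/(5 + (1 + K)/(2*K)))
(X(50) + 2436) - 1*1519 = (4*(1 + 10*50)/(1 + 11*50) + 2436) - 1*1519 = (4*(1 + 500)/(1 + 550) + 2436) - 1519 = (4*501/551 + 2436) - 1519 = (4*(1/551)*501 + 2436) - 1519 = (2004/551 + 2436) - 1519 = 1344240/551 - 1519 = 507271/551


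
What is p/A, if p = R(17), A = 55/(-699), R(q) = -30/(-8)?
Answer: -2097/44 ≈ -47.659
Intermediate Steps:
R(q) = 15/4 (R(q) = -30*(-⅛) = 15/4)
A = -55/699 (A = 55*(-1/699) = -55/699 ≈ -0.078684)
p = 15/4 ≈ 3.7500
p/A = 15/(4*(-55/699)) = (15/4)*(-699/55) = -2097/44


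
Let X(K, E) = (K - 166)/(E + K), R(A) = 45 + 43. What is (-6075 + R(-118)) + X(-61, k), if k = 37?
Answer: -143461/24 ≈ -5977.5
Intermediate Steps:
R(A) = 88
X(K, E) = (-166 + K)/(E + K)
(-6075 + R(-118)) + X(-61, k) = (-6075 + 88) + (-166 - 61)/(37 - 61) = -5987 - 227/(-24) = -5987 - 1/24*(-227) = -5987 + 227/24 = -143461/24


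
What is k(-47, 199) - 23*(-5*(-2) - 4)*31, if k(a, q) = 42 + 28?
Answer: -4208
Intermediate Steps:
k(a, q) = 70
k(-47, 199) - 23*(-5*(-2) - 4)*31 = 70 - 23*(-5*(-2) - 4)*31 = 70 - 23*(10 - 4)*31 = 70 - 23*6*31 = 70 - 138*31 = 70 - 1*4278 = 70 - 4278 = -4208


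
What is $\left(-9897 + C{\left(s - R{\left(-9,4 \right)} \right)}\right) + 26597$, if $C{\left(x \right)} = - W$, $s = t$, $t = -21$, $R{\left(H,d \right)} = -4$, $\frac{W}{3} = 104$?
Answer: $16388$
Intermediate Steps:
$W = 312$ ($W = 3 \cdot 104 = 312$)
$s = -21$
$C{\left(x \right)} = -312$ ($C{\left(x \right)} = \left(-1\right) 312 = -312$)
$\left(-9897 + C{\left(s - R{\left(-9,4 \right)} \right)}\right) + 26597 = \left(-9897 - 312\right) + 26597 = -10209 + 26597 = 16388$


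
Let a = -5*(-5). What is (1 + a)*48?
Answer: 1248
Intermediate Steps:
a = 25
(1 + a)*48 = (1 + 25)*48 = 26*48 = 1248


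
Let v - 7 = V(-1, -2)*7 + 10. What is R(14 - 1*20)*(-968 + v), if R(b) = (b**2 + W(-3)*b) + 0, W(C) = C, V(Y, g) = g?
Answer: -52110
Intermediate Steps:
R(b) = b**2 - 3*b (R(b) = (b**2 - 3*b) + 0 = b**2 - 3*b)
v = 3 (v = 7 + (-2*7 + 10) = 7 + (-14 + 10) = 7 - 4 = 3)
R(14 - 1*20)*(-968 + v) = ((14 - 1*20)*(-3 + (14 - 1*20)))*(-968 + 3) = ((14 - 20)*(-3 + (14 - 20)))*(-965) = -6*(-3 - 6)*(-965) = -6*(-9)*(-965) = 54*(-965) = -52110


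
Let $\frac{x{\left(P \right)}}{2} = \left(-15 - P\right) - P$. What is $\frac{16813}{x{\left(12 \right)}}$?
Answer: $- \frac{16813}{78} \approx -215.55$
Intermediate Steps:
$x{\left(P \right)} = -30 - 4 P$ ($x{\left(P \right)} = 2 \left(\left(-15 - P\right) - P\right) = 2 \left(-15 - 2 P\right) = -30 - 4 P$)
$\frac{16813}{x{\left(12 \right)}} = \frac{16813}{-30 - 48} = \frac{16813}{-78} = 16813 \left(- \frac{1}{78}\right) = - \frac{16813}{78}$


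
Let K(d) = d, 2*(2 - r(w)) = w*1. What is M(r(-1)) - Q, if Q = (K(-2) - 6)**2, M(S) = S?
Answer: -123/2 ≈ -61.500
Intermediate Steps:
r(w) = 2 - w/2
Q = 64 (Q = (-2 - 6)**2 = (-8)**2 = 64)
M(r(-1)) - Q = (2 - 1/2*(-1)) - 1*64 = (2 + 1/2) - 64 = 5/2 - 64 = -123/2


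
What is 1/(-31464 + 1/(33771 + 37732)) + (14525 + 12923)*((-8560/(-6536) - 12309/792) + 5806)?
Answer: 876603843204698361374/5514187228341 ≈ 1.5897e+8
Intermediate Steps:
1/(-31464 + 1/(33771 + 37732)) + (14525 + 12923)*((-8560/(-6536) - 12309/792) + 5806) = 1/(-31464 + 1/71503) + 27448*((-8560*(-1/6536) - 12309*1/792) + 5806) = 1/(-31464 + 1/71503) + 27448*((1070/817 - 373/24) + 5806) = 1/(-2249770391/71503) + 27448*(-279061/19608 + 5806) = -71503/2249770391 + 27448*(113564987/19608) = -71503/2249770391 + 389641470397/2451 = 876603843204698361374/5514187228341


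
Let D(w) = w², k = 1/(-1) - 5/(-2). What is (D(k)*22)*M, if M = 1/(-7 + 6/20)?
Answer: -495/67 ≈ -7.3881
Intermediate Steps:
M = -10/67 (M = 1/(-7 + 6*(1/20)) = 1/(-7 + 3/10) = 1/(-67/10) = -10/67 ≈ -0.14925)
k = 3/2 (k = 1*(-1) - 5*(-½) = -1 + 5/2 = 3/2 ≈ 1.5000)
(D(k)*22)*M = ((3/2)²*22)*(-10/67) = ((9/4)*22)*(-10/67) = (99/2)*(-10/67) = -495/67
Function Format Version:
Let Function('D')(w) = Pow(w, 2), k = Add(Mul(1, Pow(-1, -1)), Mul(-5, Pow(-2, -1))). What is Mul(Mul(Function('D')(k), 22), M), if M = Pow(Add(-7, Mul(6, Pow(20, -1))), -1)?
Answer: Rational(-495, 67) ≈ -7.3881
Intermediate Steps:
M = Rational(-10, 67) (M = Pow(Add(-7, Mul(6, Rational(1, 20))), -1) = Pow(Add(-7, Rational(3, 10)), -1) = Pow(Rational(-67, 10), -1) = Rational(-10, 67) ≈ -0.14925)
k = Rational(3, 2) (k = Add(Mul(1, -1), Mul(-5, Rational(-1, 2))) = Add(-1, Rational(5, 2)) = Rational(3, 2) ≈ 1.5000)
Mul(Mul(Function('D')(k), 22), M) = Mul(Mul(Pow(Rational(3, 2), 2), 22), Rational(-10, 67)) = Mul(Mul(Rational(9, 4), 22), Rational(-10, 67)) = Mul(Rational(99, 2), Rational(-10, 67)) = Rational(-495, 67)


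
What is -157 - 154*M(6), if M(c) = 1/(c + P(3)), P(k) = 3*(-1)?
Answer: -625/3 ≈ -208.33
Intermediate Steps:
P(k) = -3
M(c) = 1/(-3 + c) (M(c) = 1/(c - 3) = 1/(-3 + c))
-157 - 154*M(6) = -157 - 154/(-3 + 6) = -157 - 154/3 = -625/3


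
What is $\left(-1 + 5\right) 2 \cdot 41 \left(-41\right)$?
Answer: $-13448$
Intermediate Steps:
$\left(-1 + 5\right) 2 \cdot 41 \left(-41\right) = 4 \cdot 2 \cdot 41 \left(-41\right) = 8 \cdot 41 \left(-41\right) = 328 \left(-41\right) = -13448$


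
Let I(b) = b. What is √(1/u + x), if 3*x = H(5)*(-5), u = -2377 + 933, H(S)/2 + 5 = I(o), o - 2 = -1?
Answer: √173271/114 ≈ 3.6514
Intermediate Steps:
o = 1 (o = 2 - 1 = 1)
H(S) = -8 (H(S) = -10 + 2*1 = -10 + 2 = -8)
u = -1444
x = 40/3 (x = (-8*(-5))/3 = (⅓)*40 = 40/3 ≈ 13.333)
√(1/u + x) = √(1/(-1444) + 40/3) = √(-1/1444 + 40/3) = √(57757/4332) = √173271/114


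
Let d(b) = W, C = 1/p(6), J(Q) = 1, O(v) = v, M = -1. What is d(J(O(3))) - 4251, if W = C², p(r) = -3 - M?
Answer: -17003/4 ≈ -4250.8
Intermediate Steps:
p(r) = -2 (p(r) = -3 - 1*(-1) = -3 + 1 = -2)
C = -½ (C = 1/(-2) = -½ ≈ -0.50000)
W = ¼ (W = (-½)² = ¼ ≈ 0.25000)
d(b) = ¼
d(J(O(3))) - 4251 = ¼ - 4251 = -17003/4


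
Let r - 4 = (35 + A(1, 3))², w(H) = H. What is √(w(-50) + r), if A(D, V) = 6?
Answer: √1635 ≈ 40.435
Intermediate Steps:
r = 1685 (r = 4 + (35 + 6)² = 4 + 41² = 4 + 1681 = 1685)
√(w(-50) + r) = √(-50 + 1685) = √1635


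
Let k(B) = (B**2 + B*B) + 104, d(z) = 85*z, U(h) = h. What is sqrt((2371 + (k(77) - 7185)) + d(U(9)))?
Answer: sqrt(7913) ≈ 88.955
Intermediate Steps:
k(B) = 104 + 2*B**2 (k(B) = (B**2 + B**2) + 104 = 2*B**2 + 104 = 104 + 2*B**2)
sqrt((2371 + (k(77) - 7185)) + d(U(9))) = sqrt((2371 + ((104 + 2*77**2) - 7185)) + 85*9) = sqrt((2371 + ((104 + 2*5929) - 7185)) + 765) = sqrt((2371 + ((104 + 11858) - 7185)) + 765) = sqrt((2371 + (11962 - 7185)) + 765) = sqrt((2371 + 4777) + 765) = sqrt(7148 + 765) = sqrt(7913)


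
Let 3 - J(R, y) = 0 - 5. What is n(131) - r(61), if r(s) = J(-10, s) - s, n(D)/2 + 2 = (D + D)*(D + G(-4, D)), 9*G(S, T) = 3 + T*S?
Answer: 345233/9 ≈ 38359.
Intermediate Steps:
J(R, y) = 8 (J(R, y) = 3 - (0 - 5) = 3 - 1*(-5) = 3 + 5 = 8)
G(S, T) = 1/3 + S*T/9 (G(S, T) = (3 + T*S)/9 = (3 + S*T)/9 = 1/3 + S*T/9)
n(D) = -4 + 4*D*(1/3 + 5*D/9) (n(D) = -4 + 2*((D + D)*(D + (1/3 + (1/9)*(-4)*D))) = -4 + 2*((2*D)*(D + (1/3 - 4*D/9))) = -4 + 2*((2*D)*(1/3 + 5*D/9)) = -4 + 2*(2*D*(1/3 + 5*D/9)) = -4 + 4*D*(1/3 + 5*D/9))
r(s) = 8 - s
n(131) - r(61) = (-4 + (4/3)*131 + (20/9)*131**2) - (8 - 1*61) = (-4 + 524/3 + (20/9)*17161) - (8 - 61) = (-4 + 524/3 + 343220/9) - 1*(-53) = 344756/9 + 53 = 345233/9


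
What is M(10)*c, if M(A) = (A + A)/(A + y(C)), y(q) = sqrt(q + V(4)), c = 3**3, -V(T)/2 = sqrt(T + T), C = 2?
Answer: 540/(10 + sqrt(2 - 4*sqrt(2))) ≈ 52.095 - 9.9621*I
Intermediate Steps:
V(T) = -2*sqrt(2)*sqrt(T) (V(T) = -2*sqrt(T + T) = -2*sqrt(2)*sqrt(T))
c = 27
y(q) = sqrt(q - 4*sqrt(2)) (y(q) = sqrt(q - 2*sqrt(2)*sqrt(4)) = sqrt(q - 2*sqrt(2)*2) = sqrt(q - 4*sqrt(2)))
M(A) = 2*A/(A + sqrt(2 - 4*sqrt(2))) (M(A) = (A + A)/(A + sqrt(2 - 4*sqrt(2))) = (2*A)/(A + sqrt(2 - 4*sqrt(2))) = 2*A/(A + sqrt(2 - 4*sqrt(2))))
M(10)*c = (2*10/(10 + sqrt(2)*sqrt(1 - 2*sqrt(2))))*27 = (20/(10 + sqrt(2)*sqrt(1 - 2*sqrt(2))))*27 = 540/(10 + sqrt(2)*sqrt(1 - 2*sqrt(2)))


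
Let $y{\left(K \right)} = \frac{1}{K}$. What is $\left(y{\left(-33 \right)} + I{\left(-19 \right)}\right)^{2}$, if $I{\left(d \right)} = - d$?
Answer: $\frac{391876}{1089} \approx 359.85$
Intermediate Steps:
$\left(y{\left(-33 \right)} + I{\left(-19 \right)}\right)^{2} = \left(\frac{1}{-33} - -19\right)^{2} = \left(- \frac{1}{33} + 19\right)^{2} = \left(\frac{626}{33}\right)^{2} = \frac{391876}{1089}$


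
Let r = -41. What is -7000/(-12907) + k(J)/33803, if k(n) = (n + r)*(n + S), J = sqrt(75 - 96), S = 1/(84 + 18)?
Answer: 24107166019/44502122742 - 4181*I*sqrt(21)/3447906 ≈ 0.54171 - 0.0055569*I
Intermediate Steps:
S = 1/102 ≈ 0.0098039
J = I*sqrt(21) (J = sqrt(-21) = I*sqrt(21) ≈ 4.5826*I)
k(n) = (-41 + n)*(1/102 + n) (k(n) = (n - 41)*(n + 1/102) = (-41 + n)*(1/102 + n))
-7000/(-12907) + k(J)/33803 = -7000/(-12907) + (-41/102 + (I*sqrt(21))**2 - 4181*I*sqrt(21)/102)/33803 = -7000*(-1/12907) + (-41/102 - 21 - 4181*I*sqrt(21)/102)*(1/33803) = 7000/12907 + (-2183/102 - 4181*I*sqrt(21)/102)*(1/33803) = 7000/12907 + (-2183/3447906 - 4181*I*sqrt(21)/3447906) = 24107166019/44502122742 - 4181*I*sqrt(21)/3447906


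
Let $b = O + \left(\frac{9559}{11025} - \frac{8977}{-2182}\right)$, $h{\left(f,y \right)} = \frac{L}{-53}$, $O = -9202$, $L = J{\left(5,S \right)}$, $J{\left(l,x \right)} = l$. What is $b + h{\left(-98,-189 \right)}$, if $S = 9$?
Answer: $- \frac{11726293111411}{1274997150} \approx -9197.1$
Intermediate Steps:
$L = 5$
$h{\left(f,y \right)} = - \frac{5}{53}$ ($h{\left(f,y \right)} = \frac{5}{-53} = 5 \left(- \frac{1}{53}\right) = - \frac{5}{53}$)
$b = - \frac{221248543937}{24056550}$ ($b = -9202 + \left(\frac{9559}{11025} - \frac{8977}{-2182}\right) = -9202 + \left(9559 \cdot \frac{1}{11025} - - \frac{8977}{2182}\right) = -9202 + \left(\frac{9559}{11025} + \frac{8977}{2182}\right) = -9202 + \frac{119829163}{24056550} = - \frac{221248543937}{24056550} \approx -9197.0$)
$b + h{\left(-98,-189 \right)} = - \frac{221248543937}{24056550} - \frac{5}{53} = - \frac{11726293111411}{1274997150}$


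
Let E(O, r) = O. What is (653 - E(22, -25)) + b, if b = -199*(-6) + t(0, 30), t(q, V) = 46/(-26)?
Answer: 23702/13 ≈ 1823.2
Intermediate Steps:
t(q, V) = -23/13 (t(q, V) = 46*(-1/26) = -23/13)
b = 15499/13 (b = -199*(-6) - 23/13 = 1194 - 23/13 = 15499/13 ≈ 1192.2)
(653 - E(22, -25)) + b = (653 - 1*22) + 15499/13 = (653 - 22) + 15499/13 = 631 + 15499/13 = 23702/13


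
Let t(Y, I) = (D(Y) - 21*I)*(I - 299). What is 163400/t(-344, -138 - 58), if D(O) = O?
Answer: -8170/93357 ≈ -0.087514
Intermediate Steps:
t(Y, I) = (-299 + I)*(Y - 21*I) (t(Y, I) = (Y - 21*I)*(I - 299) = (Y - 21*I)*(-299 + I) = (-299 + I)*(Y - 21*I))
163400/t(-344, -138 - 58) = 163400/(-299*(-344) - 21*(-138 - 58)² + 6279*(-138 - 58) + (-138 - 58)*(-344)) = 163400/(102856 - 21*(-196)² + 6279*(-196) - 196*(-344)) = 163400/(102856 - 21*38416 - 1230684 + 67424) = 163400/(102856 - 806736 - 1230684 + 67424) = 163400/(-1867140) = 163400*(-1/1867140) = -8170/93357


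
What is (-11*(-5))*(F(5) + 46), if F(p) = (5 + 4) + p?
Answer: 3300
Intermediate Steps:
F(p) = 9 + p
(-11*(-5))*(F(5) + 46) = (-11*(-5))*((9 + 5) + 46) = 55*(14 + 46) = 55*60 = 3300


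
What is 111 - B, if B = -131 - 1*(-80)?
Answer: 162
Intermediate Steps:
B = -51 (B = -131 + 80 = -51)
111 - B = 111 - 1*(-51) = 111 + 51 = 162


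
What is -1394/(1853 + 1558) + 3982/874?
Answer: 6182123/1490607 ≈ 4.1474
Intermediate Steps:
-1394/(1853 + 1558) + 3982/874 = -1394/3411 + 3982*(1/874) = -1394*1/3411 + 1991/437 = -1394/3411 + 1991/437 = 6182123/1490607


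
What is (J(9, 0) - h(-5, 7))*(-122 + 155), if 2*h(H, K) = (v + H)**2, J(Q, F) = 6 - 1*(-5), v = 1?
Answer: 99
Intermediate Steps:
J(Q, F) = 11 (J(Q, F) = 6 + 5 = 11)
h(H, K) = (1 + H)**2/2
(J(9, 0) - h(-5, 7))*(-122 + 155) = (11 - (1 - 5)**2/2)*(-122 + 155) = (11 - (-4)**2/2)*33 = (11 - 16/2)*33 = (11 - 1*8)*33 = (11 - 8)*33 = 3*33 = 99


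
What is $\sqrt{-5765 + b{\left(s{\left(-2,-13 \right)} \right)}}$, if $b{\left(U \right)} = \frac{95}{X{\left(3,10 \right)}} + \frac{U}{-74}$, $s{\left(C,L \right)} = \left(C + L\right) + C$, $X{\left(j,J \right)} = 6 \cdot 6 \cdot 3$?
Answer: $\frac{i \sqrt{2556608277}}{666} \approx 75.92 i$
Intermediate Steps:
$X{\left(j,J \right)} = 108$ ($X{\left(j,J \right)} = 36 \cdot 3 = 108$)
$s{\left(C,L \right)} = L + 2 C$
$b{\left(U \right)} = \frac{95}{108} - \frac{U}{74}$ ($b{\left(U \right)} = \frac{95}{108} + \frac{U}{-74} = 95 \cdot \frac{1}{108} + U \left(- \frac{1}{74}\right) = \frac{95}{108} - \frac{U}{74}$)
$\sqrt{-5765 + b{\left(s{\left(-2,-13 \right)} \right)}} = \sqrt{-5765 + \left(\frac{95}{108} - \frac{-13 + 2 \left(-2\right)}{74}\right)} = \sqrt{-5765 + \left(\frac{95}{108} - \frac{-13 - 4}{74}\right)} = \sqrt{-5765 + \left(\frac{95}{108} - - \frac{17}{74}\right)} = \sqrt{-5765 + \left(\frac{95}{108} + \frac{17}{74}\right)} = \sqrt{-5765 + \frac{4433}{3996}} = \sqrt{- \frac{23032507}{3996}} = \frac{i \sqrt{2556608277}}{666}$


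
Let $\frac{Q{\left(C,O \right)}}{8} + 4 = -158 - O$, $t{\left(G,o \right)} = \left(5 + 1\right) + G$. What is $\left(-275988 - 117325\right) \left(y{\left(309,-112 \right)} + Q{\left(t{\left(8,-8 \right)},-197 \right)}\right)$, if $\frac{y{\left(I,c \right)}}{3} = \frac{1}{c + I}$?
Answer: $- \frac{21696325019}{197} \approx -1.1013 \cdot 10^{8}$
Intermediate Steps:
$y{\left(I,c \right)} = \frac{3}{I + c}$ ($y{\left(I,c \right)} = \frac{3}{c + I} = \frac{3}{I + c}$)
$t{\left(G,o \right)} = 6 + G$
$Q{\left(C,O \right)} = -1296 - 8 O$ ($Q{\left(C,O \right)} = -32 + 8 \left(-158 - O\right) = -32 - \left(1264 + 8 O\right) = -1296 - 8 O$)
$\left(-275988 - 117325\right) \left(y{\left(309,-112 \right)} + Q{\left(t{\left(8,-8 \right)},-197 \right)}\right) = \left(-275988 - 117325\right) \left(\frac{3}{309 - 112} - -280\right) = - 393313 \left(\frac{3}{197} + \left(-1296 + 1576\right)\right) = - 393313 \left(3 \cdot \frac{1}{197} + 280\right) = - 393313 \left(\frac{3}{197} + 280\right) = \left(-393313\right) \frac{55163}{197} = - \frac{21696325019}{197}$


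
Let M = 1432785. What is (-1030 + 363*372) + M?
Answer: 1566791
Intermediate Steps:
(-1030 + 363*372) + M = (-1030 + 363*372) + 1432785 = (-1030 + 135036) + 1432785 = 134006 + 1432785 = 1566791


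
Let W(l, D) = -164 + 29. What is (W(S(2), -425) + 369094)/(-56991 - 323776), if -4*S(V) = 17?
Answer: -8999/9287 ≈ -0.96899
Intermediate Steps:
S(V) = -17/4 (S(V) = -¼*17 = -17/4)
W(l, D) = -135
(W(S(2), -425) + 369094)/(-56991 - 323776) = (-135 + 369094)/(-56991 - 323776) = 368959/(-380767) = 368959*(-1/380767) = -8999/9287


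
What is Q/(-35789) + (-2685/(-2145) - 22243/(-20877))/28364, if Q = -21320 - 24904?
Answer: 75277165091497/58279769500953 ≈ 1.2917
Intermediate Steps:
Q = -46224
Q/(-35789) + (-2685/(-2145) - 22243/(-20877))/28364 = -46224/(-35789) + (-2685/(-2145) - 22243/(-20877))/28364 = -46224*(-1/35789) + (-2685*(-1/2145) - 22243*(-1/20877))*(1/28364) = 46224/35789 + (179/143 + 22243/20877)*(1/28364) = 46224/35789 + (6917732/2985411)*(1/28364) = 46224/35789 + 1729433/21169549401 = 75277165091497/58279769500953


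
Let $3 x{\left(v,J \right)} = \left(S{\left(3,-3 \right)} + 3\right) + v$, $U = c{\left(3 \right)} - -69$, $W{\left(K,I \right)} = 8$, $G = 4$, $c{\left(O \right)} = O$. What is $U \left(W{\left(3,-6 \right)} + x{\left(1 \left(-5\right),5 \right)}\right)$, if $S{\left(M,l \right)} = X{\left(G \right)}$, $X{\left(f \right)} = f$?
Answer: $624$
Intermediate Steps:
$U = 72$ ($U = 3 - -69 = 3 + 69 = 72$)
$S{\left(M,l \right)} = 4$
$x{\left(v,J \right)} = \frac{7}{3} + \frac{v}{3}$ ($x{\left(v,J \right)} = \frac{\left(4 + 3\right) + v}{3} = \frac{7 + v}{3} = \frac{7}{3} + \frac{v}{3}$)
$U \left(W{\left(3,-6 \right)} + x{\left(1 \left(-5\right),5 \right)}\right) = 72 \left(8 + \left(\frac{7}{3} + \frac{1 \left(-5\right)}{3}\right)\right) = 72 \left(8 + \left(\frac{7}{3} + \frac{1}{3} \left(-5\right)\right)\right) = 72 \left(8 + \left(\frac{7}{3} - \frac{5}{3}\right)\right) = 72 \left(8 + \frac{2}{3}\right) = 72 \cdot \frac{26}{3} = 624$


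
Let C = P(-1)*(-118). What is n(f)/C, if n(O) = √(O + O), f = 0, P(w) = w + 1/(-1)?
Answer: 0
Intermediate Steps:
P(w) = -1 + w (P(w) = w - 1 = -1 + w)
n(O) = √2*√O (n(O) = √(2*O) = √2*√O)
C = 236 (C = (-1 - 1)*(-118) = -2*(-118) = 236)
n(f)/C = (√2*√0)/236 = (√2*0)*(1/236) = 0*(1/236) = 0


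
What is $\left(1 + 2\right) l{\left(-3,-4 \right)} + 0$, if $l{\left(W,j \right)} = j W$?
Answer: $36$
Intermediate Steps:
$l{\left(W,j \right)} = W j$
$\left(1 + 2\right) l{\left(-3,-4 \right)} + 0 = \left(1 + 2\right) \left(\left(-3\right) \left(-4\right)\right) + 0 = 3 \cdot 12 + 0 = 36 + 0 = 36$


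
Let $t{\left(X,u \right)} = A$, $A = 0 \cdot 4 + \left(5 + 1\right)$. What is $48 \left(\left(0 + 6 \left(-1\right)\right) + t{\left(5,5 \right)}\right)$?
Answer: $0$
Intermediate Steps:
$A = 6$ ($A = 0 + 6 = 6$)
$t{\left(X,u \right)} = 6$
$48 \left(\left(0 + 6 \left(-1\right)\right) + t{\left(5,5 \right)}\right) = 48 \left(\left(0 + 6 \left(-1\right)\right) + 6\right) = 48 \left(\left(0 - 6\right) + 6\right) = 48 \left(-6 + 6\right) = 48 \cdot 0 = 0$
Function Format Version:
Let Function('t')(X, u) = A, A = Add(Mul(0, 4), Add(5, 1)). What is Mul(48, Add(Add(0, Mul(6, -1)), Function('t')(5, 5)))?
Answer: 0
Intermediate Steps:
A = 6 (A = Add(0, 6) = 6)
Function('t')(X, u) = 6
Mul(48, Add(Add(0, Mul(6, -1)), Function('t')(5, 5))) = Mul(48, Add(Add(0, Mul(6, -1)), 6)) = Mul(48, Add(Add(0, -6), 6)) = Mul(48, Add(-6, 6)) = Mul(48, 0) = 0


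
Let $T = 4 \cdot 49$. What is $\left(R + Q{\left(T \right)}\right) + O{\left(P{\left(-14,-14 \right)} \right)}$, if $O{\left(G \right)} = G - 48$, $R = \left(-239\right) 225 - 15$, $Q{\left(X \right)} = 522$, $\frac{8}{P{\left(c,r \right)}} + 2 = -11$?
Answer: $- \frac{693116}{13} \approx -53317.0$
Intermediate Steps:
$P{\left(c,r \right)} = - \frac{8}{13}$ ($P{\left(c,r \right)} = \frac{8}{-2 - 11} = \frac{8}{-13} = 8 \left(- \frac{1}{13}\right) = - \frac{8}{13}$)
$T = 196$
$R = -53790$ ($R = -53775 - 15 = -53790$)
$O{\left(G \right)} = -48 + G$ ($O{\left(G \right)} = G - 48 = -48 + G$)
$\left(R + Q{\left(T \right)}\right) + O{\left(P{\left(-14,-14 \right)} \right)} = \left(-53790 + 522\right) - \frac{632}{13} = -53268 - \frac{632}{13} = - \frac{693116}{13}$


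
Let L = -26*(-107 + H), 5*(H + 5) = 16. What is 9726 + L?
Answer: 62774/5 ≈ 12555.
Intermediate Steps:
H = -9/5 (H = -5 + (⅕)*16 = -5 + 16/5 = -9/5 ≈ -1.8000)
L = 14144/5 (L = -26*(-107 - 9/5) = -26*(-544/5) = 14144/5 ≈ 2828.8)
9726 + L = 9726 + 14144/5 = 62774/5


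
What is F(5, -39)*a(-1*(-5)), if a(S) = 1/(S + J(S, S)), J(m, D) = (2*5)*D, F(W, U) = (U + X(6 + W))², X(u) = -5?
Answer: 176/5 ≈ 35.200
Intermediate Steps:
F(W, U) = (-5 + U)² (F(W, U) = (U - 5)² = (-5 + U)²)
J(m, D) = 10*D
a(S) = 1/(11*S) (a(S) = 1/(S + 10*S) = 1/(11*S))
F(5, -39)*a(-1*(-5)) = (-5 - 39)²*(1/(11*((-1*(-5))))) = (-44)²*((1/11)/5) = 1936*((1/11)*(⅕)) = 1936*(1/55) = 176/5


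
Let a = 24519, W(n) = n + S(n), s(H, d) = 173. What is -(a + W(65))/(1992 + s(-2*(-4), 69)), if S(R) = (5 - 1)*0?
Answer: -24584/2165 ≈ -11.355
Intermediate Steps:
S(R) = 0 (S(R) = 4*0 = 0)
W(n) = n (W(n) = n + 0 = n)
-(a + W(65))/(1992 + s(-2*(-4), 69)) = -(24519 + 65)/(1992 + 173) = -24584/2165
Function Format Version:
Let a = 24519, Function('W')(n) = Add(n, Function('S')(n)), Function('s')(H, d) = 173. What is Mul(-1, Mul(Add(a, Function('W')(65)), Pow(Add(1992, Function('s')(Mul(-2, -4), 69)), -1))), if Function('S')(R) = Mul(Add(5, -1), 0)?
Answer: Rational(-24584, 2165) ≈ -11.355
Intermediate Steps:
Function('S')(R) = 0 (Function('S')(R) = Mul(4, 0) = 0)
Function('W')(n) = n (Function('W')(n) = Add(n, 0) = n)
Mul(-1, Mul(Add(a, Function('W')(65)), Pow(Add(1992, Function('s')(Mul(-2, -4), 69)), -1))) = Mul(-1, Mul(Add(24519, 65), Pow(Add(1992, 173), -1))) = Mul(-1, Mul(24584, Pow(2165, -1))) = Mul(-1, Mul(24584, Rational(1, 2165))) = Mul(-1, Rational(24584, 2165)) = Rational(-24584, 2165)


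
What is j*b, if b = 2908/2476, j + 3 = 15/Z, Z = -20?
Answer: -10905/2476 ≈ -4.4043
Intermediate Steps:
j = -15/4 (j = -3 + 15/(-20) = -3 + 15*(-1/20) = -3 - 3/4 = -15/4 ≈ -3.7500)
b = 727/619 (b = 2908*(1/2476) = 727/619 ≈ 1.1745)
j*b = -15/4*727/619 = -10905/2476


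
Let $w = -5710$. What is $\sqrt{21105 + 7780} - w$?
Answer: $5710 + \sqrt{28885} \approx 5880.0$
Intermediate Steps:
$\sqrt{21105 + 7780} - w = \sqrt{21105 + 7780} - -5710 = \sqrt{28885} + 5710 = 5710 + \sqrt{28885}$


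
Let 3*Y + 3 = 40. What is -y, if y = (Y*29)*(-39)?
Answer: 13949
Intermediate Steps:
Y = 37/3 (Y = -1 + (⅓)*40 = -1 + 40/3 = 37/3 ≈ 12.333)
y = -13949 (y = ((37/3)*29)*(-39) = (1073/3)*(-39) = -13949)
-y = -1*(-13949) = 13949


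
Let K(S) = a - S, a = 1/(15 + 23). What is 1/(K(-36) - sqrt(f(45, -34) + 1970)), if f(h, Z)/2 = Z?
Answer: -52022/872327 - 1444*sqrt(1902)/872327 ≈ -0.13183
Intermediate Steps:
a = 1/38 ≈ 0.026316
K(S) = 1/38 - S
f(h, Z) = 2*Z
1/(K(-36) - sqrt(f(45, -34) + 1970)) = 1/((1/38 - 1*(-36)) - sqrt(2*(-34) + 1970)) = 1/((1/38 + 36) - sqrt(-68 + 1970)) = 1/(1369/38 - sqrt(1902))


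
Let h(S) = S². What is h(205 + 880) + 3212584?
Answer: 4389809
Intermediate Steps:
h(205 + 880) + 3212584 = (205 + 880)² + 3212584 = 1085² + 3212584 = 1177225 + 3212584 = 4389809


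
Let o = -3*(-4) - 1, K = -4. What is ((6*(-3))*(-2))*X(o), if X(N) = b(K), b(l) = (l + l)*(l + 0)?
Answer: 1152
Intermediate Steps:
b(l) = 2*l² (b(l) = (2*l)*l = 2*l²)
o = 11 (o = 12 - 1 = 11)
X(N) = 32 (X(N) = 2*(-4)² = 2*16 = 32)
((6*(-3))*(-2))*X(o) = ((6*(-3))*(-2))*32 = -18*(-2)*32 = 36*32 = 1152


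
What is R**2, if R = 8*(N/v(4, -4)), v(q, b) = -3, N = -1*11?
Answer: 7744/9 ≈ 860.44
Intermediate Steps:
N = -11
R = 88/3 (R = 8*(-11/(-3)) = 8*(-11*(-1/3)) = 8*(11/3) = 88/3 ≈ 29.333)
R**2 = (88/3)**2 = 7744/9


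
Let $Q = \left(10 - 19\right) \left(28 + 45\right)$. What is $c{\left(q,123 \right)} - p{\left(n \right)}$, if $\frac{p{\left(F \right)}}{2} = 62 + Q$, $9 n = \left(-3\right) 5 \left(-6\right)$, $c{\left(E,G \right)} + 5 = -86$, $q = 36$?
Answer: $1099$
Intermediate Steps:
$Q = -657$ ($Q = \left(-9\right) 73 = -657$)
$c{\left(E,G \right)} = -91$ ($c{\left(E,G \right)} = -5 - 86 = -91$)
$n = 10$ ($n = \frac{\left(-3\right) 5 \left(-6\right)}{9} = \frac{\left(-15\right) \left(-6\right)}{9} = \frac{1}{9} \cdot 90 = 10$)
$p{\left(F \right)} = -1190$ ($p{\left(F \right)} = 2 \left(62 - 657\right) = 2 \left(-595\right) = -1190$)
$c{\left(q,123 \right)} - p{\left(n \right)} = -91 - -1190 = -91 + 1190 = 1099$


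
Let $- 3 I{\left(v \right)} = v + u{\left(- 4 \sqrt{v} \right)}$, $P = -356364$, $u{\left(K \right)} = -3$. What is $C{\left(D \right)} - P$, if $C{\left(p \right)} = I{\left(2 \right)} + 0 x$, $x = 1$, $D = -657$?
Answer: $\frac{1069093}{3} \approx 3.5636 \cdot 10^{5}$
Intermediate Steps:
$I{\left(v \right)} = 1 - \frac{v}{3}$ ($I{\left(v \right)} = - \frac{v - 3}{3} = - \frac{-3 + v}{3} = 1 - \frac{v}{3}$)
$C{\left(p \right)} = \frac{1}{3}$ ($C{\left(p \right)} = \left(1 - \frac{2}{3}\right) + 0 \cdot 1 = \left(1 - \frac{2}{3}\right) + 0 = \frac{1}{3} + 0 = \frac{1}{3}$)
$C{\left(D \right)} - P = \frac{1}{3} - -356364 = \frac{1}{3} + 356364 = \frac{1069093}{3}$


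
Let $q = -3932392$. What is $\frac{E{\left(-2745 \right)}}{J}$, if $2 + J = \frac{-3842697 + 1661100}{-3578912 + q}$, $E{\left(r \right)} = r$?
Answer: $\frac{763649240}{475593} \approx 1605.7$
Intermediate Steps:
$J = - \frac{4280337}{2503768}$ ($J = -2 + \frac{-3842697 + 1661100}{-3578912 - 3932392} = -2 - \frac{2181597}{-7511304} = -2 - - \frac{727199}{2503768} = -2 + \frac{727199}{2503768} = - \frac{4280337}{2503768} \approx -1.7096$)
$\frac{E{\left(-2745 \right)}}{J} = - \frac{2745}{- \frac{4280337}{2503768}} = \left(-2745\right) \left(- \frac{2503768}{4280337}\right) = \frac{763649240}{475593}$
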